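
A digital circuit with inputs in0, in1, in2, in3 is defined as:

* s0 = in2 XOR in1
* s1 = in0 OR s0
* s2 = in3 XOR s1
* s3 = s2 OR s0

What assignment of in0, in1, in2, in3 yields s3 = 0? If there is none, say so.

in0=0, in1=1, in2=1, in3=0

s3 = s2 OR s0 must be 0, so both s2 = 0 and s0 = 0.
s2 = in3 XOR s1 must be 0, so in3 and s1 are equal.
Check with in0=0, in1=1, in2=1, in3=0:
s0 = in2 XOR in1 = 1 XOR 1 = 0
s1 = in0 OR s0 = 0 OR 0 = 0
s2 = in3 XOR s1 = 0 XOR 0 = 0
s3 = s2 OR s0 = 0 OR 0 = 0
So s3 = 0 as required.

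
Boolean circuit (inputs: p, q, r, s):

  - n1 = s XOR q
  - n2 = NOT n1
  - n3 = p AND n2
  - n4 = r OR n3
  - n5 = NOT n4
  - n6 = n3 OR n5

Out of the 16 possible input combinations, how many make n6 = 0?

6

n6 = n3 OR n5 must be 0, so both n3 = 0 and n5 = 0.
n3 = p AND n2 must be 0, so at least one of p, n2 is 0.
Enumerating the 16 input combinations, 6 give n6 = 0 and 10 give n6 = 1.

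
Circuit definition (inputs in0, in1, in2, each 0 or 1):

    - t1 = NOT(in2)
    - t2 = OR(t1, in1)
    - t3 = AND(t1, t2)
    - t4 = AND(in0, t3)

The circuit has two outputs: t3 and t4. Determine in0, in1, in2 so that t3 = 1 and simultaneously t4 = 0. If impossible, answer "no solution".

Check with in0=0 in1=0 in2=0:
t1 = NOT(in2) = NOT 0 = 1
t2 = OR(t1, in1) = OR(1, 0) = 1
t3 = AND(t1, t2) = AND(1, 1) = 1
t4 = AND(in0, t3) = AND(0, 1) = 0
So t3 = 1 and t4 = 0.

in0=0 in1=0 in2=0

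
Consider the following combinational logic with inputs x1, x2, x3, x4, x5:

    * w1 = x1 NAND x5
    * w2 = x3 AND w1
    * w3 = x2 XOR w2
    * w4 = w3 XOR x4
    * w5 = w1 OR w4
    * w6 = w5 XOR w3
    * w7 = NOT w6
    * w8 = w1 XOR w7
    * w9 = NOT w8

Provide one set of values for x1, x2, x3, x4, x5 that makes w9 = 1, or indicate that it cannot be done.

x1=1, x2=0, x3=0, x4=1, x5=1

w9 = NOT w8 must be 1, so w8 = 0.
Check with x1=1, x2=0, x3=0, x4=1, x5=1:
w1 = x1 NAND x5 = 1 NAND 1 = 0
w2 = x3 AND w1 = 0 AND 0 = 0
w3 = x2 XOR w2 = 0 XOR 0 = 0
w4 = w3 XOR x4 = 0 XOR 1 = 1
w5 = w1 OR w4 = 0 OR 1 = 1
w6 = w5 XOR w3 = 1 XOR 0 = 1
w7 = NOT w6 = NOT 1 = 0
w8 = w1 XOR w7 = 0 XOR 0 = 0
w9 = NOT w8 = NOT 0 = 1
So w9 = 1 as required.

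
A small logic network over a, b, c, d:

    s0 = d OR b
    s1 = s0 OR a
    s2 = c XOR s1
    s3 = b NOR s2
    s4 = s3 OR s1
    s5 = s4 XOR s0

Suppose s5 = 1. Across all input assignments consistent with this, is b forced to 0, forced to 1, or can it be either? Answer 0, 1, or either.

s5 = s4 XOR s0 must be 1, so s4 and s0 differ.
Every assignment with s5 = 1 has b = 0; there are 3 such assignment(s).
  a=0, b=0, c=0, d=0
  a=1, b=0, c=0, d=0
  a=1, b=0, c=1, d=0

0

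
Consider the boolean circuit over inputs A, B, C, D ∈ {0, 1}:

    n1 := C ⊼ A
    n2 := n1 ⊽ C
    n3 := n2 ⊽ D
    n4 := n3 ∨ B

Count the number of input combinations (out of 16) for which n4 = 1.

12

n4 = n3 ∨ B must be 1, so at least one of n3, B is 1.
Enumerating the 16 input combinations, 12 give n4 = 1 and 4 give n4 = 0.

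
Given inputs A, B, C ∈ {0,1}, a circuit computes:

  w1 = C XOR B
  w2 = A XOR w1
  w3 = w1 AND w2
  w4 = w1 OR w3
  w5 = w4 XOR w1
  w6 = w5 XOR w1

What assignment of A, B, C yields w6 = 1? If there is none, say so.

w6 = w5 XOR w1 must be 1, so w5 and w1 differ.
Check with A=1 B=1 C=0:
w1 = C XOR B = 0 XOR 1 = 1
w2 = A XOR w1 = 1 XOR 1 = 0
w3 = w1 AND w2 = 1 AND 0 = 0
w4 = w1 OR w3 = 1 OR 0 = 1
w5 = w4 XOR w1 = 1 XOR 1 = 0
w6 = w5 XOR w1 = 0 XOR 1 = 1
So w6 = 1 as required.

A=1 B=1 C=0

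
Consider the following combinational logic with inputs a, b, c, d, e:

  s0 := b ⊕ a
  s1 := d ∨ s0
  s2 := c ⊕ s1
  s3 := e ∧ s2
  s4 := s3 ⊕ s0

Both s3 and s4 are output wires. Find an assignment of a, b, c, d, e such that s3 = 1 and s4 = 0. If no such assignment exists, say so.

a=1, b=0, c=0, d=0, e=1

Check with a=1, b=0, c=0, d=0, e=1:
s0 = b ⊕ a = 0 ⊕ 1 = 1
s1 = d ∨ s0 = 0 ∨ 1 = 1
s2 = c ⊕ s1 = 0 ⊕ 1 = 1
s3 = e ∧ s2 = 1 ∧ 1 = 1
s4 = s3 ⊕ s0 = 1 ⊕ 1 = 0
So s3 = 1 and s4 = 0.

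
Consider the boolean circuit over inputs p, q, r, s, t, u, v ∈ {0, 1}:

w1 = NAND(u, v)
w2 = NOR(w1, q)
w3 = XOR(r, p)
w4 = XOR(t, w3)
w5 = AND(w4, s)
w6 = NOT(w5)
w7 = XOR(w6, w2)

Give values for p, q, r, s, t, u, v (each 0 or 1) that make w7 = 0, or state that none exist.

w7 = XOR(w6, w2) must be 0, so w6 and w2 are equal.
Check with p=0, q=0, r=1, s=1, t=0, u=1, v=0:
w1 = NAND(u, v) = NAND(1, 0) = 1
w2 = NOR(w1, q) = NOR(1, 0) = 0
w3 = XOR(r, p) = XOR(1, 0) = 1
w4 = XOR(t, w3) = XOR(0, 1) = 1
w5 = AND(w4, s) = AND(1, 1) = 1
w6 = NOT(w5) = NOT 1 = 0
w7 = XOR(w6, w2) = XOR(0, 0) = 0
So w7 = 0 as required.

p=0, q=0, r=1, s=1, t=0, u=1, v=0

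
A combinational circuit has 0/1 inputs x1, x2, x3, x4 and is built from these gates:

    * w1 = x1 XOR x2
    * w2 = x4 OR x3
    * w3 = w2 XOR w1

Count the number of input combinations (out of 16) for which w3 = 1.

8

w3 = w2 XOR w1 must be 1, so w2 and w1 differ.
Enumerating the 16 input combinations, 8 give w3 = 1 and 8 give w3 = 0.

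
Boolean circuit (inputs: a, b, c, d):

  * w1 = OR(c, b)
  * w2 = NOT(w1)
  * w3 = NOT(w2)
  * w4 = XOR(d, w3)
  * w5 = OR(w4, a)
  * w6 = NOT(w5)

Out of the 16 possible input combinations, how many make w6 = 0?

w6 = NOT(w5) must be 0, so w5 = 1.
Enumerating the 16 input combinations, 12 give w6 = 0 and 4 give w6 = 1.

12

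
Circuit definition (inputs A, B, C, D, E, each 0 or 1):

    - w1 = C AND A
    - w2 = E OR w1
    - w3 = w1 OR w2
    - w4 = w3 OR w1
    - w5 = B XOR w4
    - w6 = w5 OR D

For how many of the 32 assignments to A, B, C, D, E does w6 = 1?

w6 = w5 OR D must be 1, so at least one of w5, D is 1.
Enumerating the 32 input combinations, 24 give w6 = 1 and 8 give w6 = 0.

24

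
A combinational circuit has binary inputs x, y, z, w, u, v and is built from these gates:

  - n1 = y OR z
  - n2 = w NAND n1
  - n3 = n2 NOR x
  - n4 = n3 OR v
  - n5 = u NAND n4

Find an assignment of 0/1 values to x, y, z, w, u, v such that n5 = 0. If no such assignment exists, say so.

x=0, y=0, z=1, w=0, u=1, v=1

Check with x=0, y=0, z=1, w=0, u=1, v=1:
n1 = y OR z = 0 OR 1 = 1
n2 = w NAND n1 = 0 NAND 1 = 1
n3 = n2 NOR x = 1 NOR 0 = 0
n4 = n3 OR v = 0 OR 1 = 1
n5 = u NAND n4 = 1 NAND 1 = 0
So n5 = 0 as required.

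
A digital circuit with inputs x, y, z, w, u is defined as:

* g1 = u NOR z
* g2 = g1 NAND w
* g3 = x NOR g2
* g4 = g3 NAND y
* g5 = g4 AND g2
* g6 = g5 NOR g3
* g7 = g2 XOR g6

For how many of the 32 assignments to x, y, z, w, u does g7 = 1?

g7 = g2 XOR g6 must be 1, so g2 and g6 differ.
Enumerating the 32 input combinations, 30 give g7 = 1 and 2 give g7 = 0.

30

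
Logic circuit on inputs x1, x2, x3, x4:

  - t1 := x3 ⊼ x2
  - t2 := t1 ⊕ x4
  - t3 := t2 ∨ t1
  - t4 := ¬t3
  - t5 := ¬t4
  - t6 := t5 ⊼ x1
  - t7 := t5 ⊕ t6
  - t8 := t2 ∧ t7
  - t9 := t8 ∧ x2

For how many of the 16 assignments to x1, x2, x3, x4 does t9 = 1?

2

t9 = t8 ∧ x2 must be 1, so both t8 = 1 and x2 = 1.
t8 = t2 ∧ t7 must be 1, so both t2 = 1 and t7 = 1.
Enumerating the 16 input combinations, 2 give t9 = 1 and 14 give t9 = 0.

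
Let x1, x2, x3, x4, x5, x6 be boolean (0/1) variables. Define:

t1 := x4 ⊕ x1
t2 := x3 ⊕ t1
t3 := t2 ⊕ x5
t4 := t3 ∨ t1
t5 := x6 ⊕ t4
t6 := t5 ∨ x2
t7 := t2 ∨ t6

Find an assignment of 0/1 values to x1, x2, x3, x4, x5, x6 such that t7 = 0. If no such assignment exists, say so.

t7 = t2 ∨ t6 must be 0, so both t2 = 0 and t6 = 0.
Check with x1=0, x2=0, x3=1, x4=1, x5=0, x6=1:
t1 = x4 ⊕ x1 = 1 ⊕ 0 = 1
t2 = x3 ⊕ t1 = 1 ⊕ 1 = 0
t3 = t2 ⊕ x5 = 0 ⊕ 0 = 0
t4 = t3 ∨ t1 = 0 ∨ 1 = 1
t5 = x6 ⊕ t4 = 1 ⊕ 1 = 0
t6 = t5 ∨ x2 = 0 ∨ 0 = 0
t7 = t2 ∨ t6 = 0 ∨ 0 = 0
So t7 = 0 as required.

x1=0, x2=0, x3=1, x4=1, x5=0, x6=1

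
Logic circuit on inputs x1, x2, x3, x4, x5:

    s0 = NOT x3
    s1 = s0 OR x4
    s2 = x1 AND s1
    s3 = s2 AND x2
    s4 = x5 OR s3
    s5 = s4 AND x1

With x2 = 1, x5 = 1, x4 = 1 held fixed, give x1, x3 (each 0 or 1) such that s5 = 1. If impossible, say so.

x1=1, x3=1

Check with x2 = 1, x5 = 1, x4 = 1 and x1=1, x3=1:
s0 = NOT x3 = NOT 1 = 0
s1 = s0 OR x4 = 0 OR 1 = 1
s2 = x1 AND s1 = 1 AND 1 = 1
s3 = s2 AND x2 = 1 AND 1 = 1
s4 = x5 OR s3 = 1 OR 1 = 1
s5 = s4 AND x1 = 1 AND 1 = 1
So s5 = 1.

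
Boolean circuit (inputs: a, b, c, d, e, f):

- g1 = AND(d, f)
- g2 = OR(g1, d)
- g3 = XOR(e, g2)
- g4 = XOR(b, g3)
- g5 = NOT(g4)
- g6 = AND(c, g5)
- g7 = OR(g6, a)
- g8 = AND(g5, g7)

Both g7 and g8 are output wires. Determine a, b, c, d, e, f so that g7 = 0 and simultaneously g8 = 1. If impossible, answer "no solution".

Across all 64 input combinations, none give both g7 = 0 and g8 = 1.

no solution exists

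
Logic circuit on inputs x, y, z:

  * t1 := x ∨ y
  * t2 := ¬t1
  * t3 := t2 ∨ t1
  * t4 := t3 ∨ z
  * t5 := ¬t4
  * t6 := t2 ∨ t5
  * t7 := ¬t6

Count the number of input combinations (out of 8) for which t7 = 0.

t7 = ¬t6 must be 0, so t6 = 1.
Satisfying assignments:
  x=0, y=0, z=0
  x=0, y=0, z=1

2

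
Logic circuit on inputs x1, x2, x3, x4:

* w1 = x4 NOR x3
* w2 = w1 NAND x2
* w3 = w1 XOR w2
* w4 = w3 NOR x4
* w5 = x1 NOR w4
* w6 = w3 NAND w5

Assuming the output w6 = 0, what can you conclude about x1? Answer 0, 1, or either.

0

w6 = w3 NAND w5 must be 0, so both w3 = 1 and w5 = 1.
Every assignment with w6 = 0 has x1 = 0; there are 7 such assignment(s).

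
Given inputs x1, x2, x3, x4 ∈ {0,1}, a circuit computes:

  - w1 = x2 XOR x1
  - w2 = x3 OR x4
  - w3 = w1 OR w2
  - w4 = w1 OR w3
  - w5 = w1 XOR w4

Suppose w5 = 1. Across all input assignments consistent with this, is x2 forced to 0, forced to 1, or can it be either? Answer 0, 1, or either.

either

Both values of x2 occur among assignments with w5 = 1:
  x2=0: x1=0, x2=0, x3=0, x4=1
  x2=1: x1=1, x2=1, x3=0, x4=1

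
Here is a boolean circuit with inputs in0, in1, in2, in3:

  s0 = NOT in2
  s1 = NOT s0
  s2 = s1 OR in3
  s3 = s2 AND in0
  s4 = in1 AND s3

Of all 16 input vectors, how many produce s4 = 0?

s4 = in1 AND s3 must be 0, so at least one of in1, s3 is 0.
Enumerating the 16 input combinations, 13 give s4 = 0 and 3 give s4 = 1.

13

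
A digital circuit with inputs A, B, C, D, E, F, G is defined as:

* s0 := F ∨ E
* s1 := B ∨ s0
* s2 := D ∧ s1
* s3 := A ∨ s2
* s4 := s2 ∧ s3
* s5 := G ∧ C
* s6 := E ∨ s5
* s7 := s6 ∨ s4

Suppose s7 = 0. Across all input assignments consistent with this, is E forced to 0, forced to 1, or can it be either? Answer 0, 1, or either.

s7 = s6 ∨ s4 must be 0, so both s6 = 0 and s4 = 0.
s6 = E ∨ s5 must be 0, so both E = 0 and s5 = 0.
Every assignment with s7 = 0 has E = 0; there are 30 such assignment(s).

0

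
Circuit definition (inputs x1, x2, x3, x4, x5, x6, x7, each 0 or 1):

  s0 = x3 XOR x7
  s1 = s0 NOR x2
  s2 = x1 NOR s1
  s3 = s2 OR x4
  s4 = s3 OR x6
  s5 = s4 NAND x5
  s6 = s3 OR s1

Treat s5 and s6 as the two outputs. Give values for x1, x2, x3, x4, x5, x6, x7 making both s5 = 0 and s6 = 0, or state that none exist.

x1=1, x2=1, x3=1, x4=0, x5=1, x6=1, x7=0

Check with x1=1, x2=1, x3=1, x4=0, x5=1, x6=1, x7=0:
s0 = x3 XOR x7 = 1 XOR 0 = 1
s1 = s0 NOR x2 = 1 NOR 1 = 0
s2 = x1 NOR s1 = 1 NOR 0 = 0
s3 = s2 OR x4 = 0 OR 0 = 0
s4 = s3 OR x6 = 0 OR 1 = 1
s5 = s4 NAND x5 = 1 NAND 1 = 0
s6 = s3 OR s1 = 0 OR 0 = 0
So s5 = 0 and s6 = 0.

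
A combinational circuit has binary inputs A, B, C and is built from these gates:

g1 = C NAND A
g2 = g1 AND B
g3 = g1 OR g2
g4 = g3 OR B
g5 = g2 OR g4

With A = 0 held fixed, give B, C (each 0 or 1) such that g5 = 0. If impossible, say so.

no solution exists

With A = 0 fixed, none of the 4 settings of B, C give g5 = 0.
For example, with B=0, C=1:
g1 = C NAND A = 1 NAND 0 = 1
g2 = g1 AND B = 1 AND 0 = 0
g3 = g1 OR g2 = 1 OR 0 = 1
g4 = g3 OR B = 1 OR 0 = 1
g5 = g2 OR g4 = 0 OR 1 = 1
giving g5 = 1 ≠ 0.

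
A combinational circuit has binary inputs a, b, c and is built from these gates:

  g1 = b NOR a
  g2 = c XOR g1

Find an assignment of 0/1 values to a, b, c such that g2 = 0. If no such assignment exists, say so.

g2 = c XOR g1 must be 0, so c and g1 are equal.
Check with a=0, b=1, c=0:
g1 = b NOR a = 1 NOR 0 = 0
g2 = c XOR g1 = 0 XOR 0 = 0
So g2 = 0 as required.

a=0, b=1, c=0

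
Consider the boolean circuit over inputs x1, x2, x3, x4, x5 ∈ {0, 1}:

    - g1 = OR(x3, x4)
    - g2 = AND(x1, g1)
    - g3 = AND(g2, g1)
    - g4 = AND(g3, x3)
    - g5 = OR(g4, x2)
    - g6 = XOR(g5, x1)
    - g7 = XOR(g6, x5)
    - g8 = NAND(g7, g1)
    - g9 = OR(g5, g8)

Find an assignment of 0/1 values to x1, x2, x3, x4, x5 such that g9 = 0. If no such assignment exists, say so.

g9 = OR(g5, g8) must be 0, so both g5 = 0 and g8 = 0.
g5 = OR(g4, x2) must be 0, so both g4 = 0 and x2 = 0.
g8 = NAND(g7, g1) must be 0, so both g7 = 1 and g1 = 1.
Check with x1=0, x2=0, x3=1, x4=1, x5=1:
g1 = OR(x3, x4) = OR(1, 1) = 1
g2 = AND(x1, g1) = AND(0, 1) = 0
g3 = AND(g2, g1) = AND(0, 1) = 0
g4 = AND(g3, x3) = AND(0, 1) = 0
g5 = OR(g4, x2) = OR(0, 0) = 0
g6 = XOR(g5, x1) = XOR(0, 0) = 0
g7 = XOR(g6, x5) = XOR(0, 1) = 1
g8 = NAND(g7, g1) = NAND(1, 1) = 0
g9 = OR(g5, g8) = OR(0, 0) = 0
So g9 = 0 as required.

x1=0, x2=0, x3=1, x4=1, x5=1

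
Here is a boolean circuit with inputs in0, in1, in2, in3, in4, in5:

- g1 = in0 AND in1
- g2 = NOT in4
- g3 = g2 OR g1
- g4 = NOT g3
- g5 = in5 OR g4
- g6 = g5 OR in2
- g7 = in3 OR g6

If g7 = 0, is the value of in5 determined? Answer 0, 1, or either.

g7 = in3 OR g6 must be 0, so both in3 = 0 and g6 = 0.
g6 = g5 OR in2 must be 0, so both g5 = 0 and in2 = 0.
Every assignment with g7 = 0 has in5 = 0; there are 5 such assignment(s).

0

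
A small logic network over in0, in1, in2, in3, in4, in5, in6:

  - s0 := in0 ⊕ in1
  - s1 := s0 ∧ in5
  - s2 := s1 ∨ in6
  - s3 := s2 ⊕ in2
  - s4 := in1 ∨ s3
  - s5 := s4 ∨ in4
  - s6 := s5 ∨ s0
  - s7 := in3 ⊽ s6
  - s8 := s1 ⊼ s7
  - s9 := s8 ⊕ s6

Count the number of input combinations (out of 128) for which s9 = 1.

s9 = s8 ⊕ s6 must be 1, so s8 and s6 differ.
Enumerating the 128 input combinations, 8 give s9 = 1 and 120 give s9 = 0.

8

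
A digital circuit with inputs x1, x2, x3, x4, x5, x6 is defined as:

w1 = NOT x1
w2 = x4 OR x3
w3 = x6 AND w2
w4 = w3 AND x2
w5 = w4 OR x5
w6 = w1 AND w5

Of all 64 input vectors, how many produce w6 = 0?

w6 = w1 AND w5 must be 0, so at least one of w1, w5 is 0.
Enumerating the 64 input combinations, 45 give w6 = 0 and 19 give w6 = 1.

45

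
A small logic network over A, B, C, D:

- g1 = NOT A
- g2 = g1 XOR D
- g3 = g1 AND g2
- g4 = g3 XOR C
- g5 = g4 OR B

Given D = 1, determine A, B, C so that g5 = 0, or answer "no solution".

g5 = g4 OR B must be 0, so both g4 = 0 and B = 0.
Check with D = 1 and A=0, B=0, C=0:
g1 = NOT A = NOT 0 = 1
g2 = g1 XOR D = 1 XOR 1 = 0
g3 = g1 AND g2 = 1 AND 0 = 0
g4 = g3 XOR C = 0 XOR 0 = 0
g5 = g4 OR B = 0 OR 0 = 0
So g5 = 0.

A=0 B=0 C=0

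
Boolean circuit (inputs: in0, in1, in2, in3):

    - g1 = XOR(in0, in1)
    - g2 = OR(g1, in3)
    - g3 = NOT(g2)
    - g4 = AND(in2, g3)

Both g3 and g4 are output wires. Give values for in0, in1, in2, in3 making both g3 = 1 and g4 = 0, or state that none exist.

in0=0, in1=0, in2=0, in3=0

Check with in0=0, in1=0, in2=0, in3=0:
g1 = XOR(in0, in1) = XOR(0, 0) = 0
g2 = OR(g1, in3) = OR(0, 0) = 0
g3 = NOT(g2) = NOT 0 = 1
g4 = AND(in2, g3) = AND(0, 1) = 0
So g3 = 1 and g4 = 0.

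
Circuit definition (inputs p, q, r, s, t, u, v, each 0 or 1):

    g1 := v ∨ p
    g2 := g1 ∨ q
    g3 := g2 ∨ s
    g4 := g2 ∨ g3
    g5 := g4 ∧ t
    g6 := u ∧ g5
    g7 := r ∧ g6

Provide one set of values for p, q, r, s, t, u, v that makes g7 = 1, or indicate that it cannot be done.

p=1, q=1, r=1, s=1, t=1, u=1, v=0

g7 = r ∧ g6 must be 1, so both r = 1 and g6 = 1.
Check with p=1, q=1, r=1, s=1, t=1, u=1, v=0:
g1 = v ∨ p = 0 ∨ 1 = 1
g2 = g1 ∨ q = 1 ∨ 1 = 1
g3 = g2 ∨ s = 1 ∨ 1 = 1
g4 = g2 ∨ g3 = 1 ∨ 1 = 1
g5 = g4 ∧ t = 1 ∧ 1 = 1
g6 = u ∧ g5 = 1 ∧ 1 = 1
g7 = r ∧ g6 = 1 ∧ 1 = 1
So g7 = 1 as required.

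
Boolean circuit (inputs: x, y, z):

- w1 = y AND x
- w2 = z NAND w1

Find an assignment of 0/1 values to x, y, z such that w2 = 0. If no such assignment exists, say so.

w2 = z NAND w1 must be 0, so both z = 1 and w1 = 1.
w1 = y AND x must be 1, so both y = 1 and x = 1.
Check with x=1, y=1, z=1:
w1 = y AND x = 1 AND 1 = 1
w2 = z NAND w1 = 1 NAND 1 = 0
So w2 = 0 as required.

x=1, y=1, z=1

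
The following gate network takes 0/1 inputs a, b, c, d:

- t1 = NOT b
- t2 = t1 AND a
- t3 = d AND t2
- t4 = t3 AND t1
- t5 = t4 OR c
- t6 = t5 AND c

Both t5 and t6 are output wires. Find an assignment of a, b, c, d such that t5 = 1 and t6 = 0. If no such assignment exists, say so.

Check with a=1 b=0 c=0 d=1:
t1 = NOT b = NOT 0 = 1
t2 = t1 AND a = 1 AND 1 = 1
t3 = d AND t2 = 1 AND 1 = 1
t4 = t3 AND t1 = 1 AND 1 = 1
t5 = t4 OR c = 1 OR 0 = 1
t6 = t5 AND c = 1 AND 0 = 0
So t5 = 1 and t6 = 0.

a=1 b=0 c=0 d=1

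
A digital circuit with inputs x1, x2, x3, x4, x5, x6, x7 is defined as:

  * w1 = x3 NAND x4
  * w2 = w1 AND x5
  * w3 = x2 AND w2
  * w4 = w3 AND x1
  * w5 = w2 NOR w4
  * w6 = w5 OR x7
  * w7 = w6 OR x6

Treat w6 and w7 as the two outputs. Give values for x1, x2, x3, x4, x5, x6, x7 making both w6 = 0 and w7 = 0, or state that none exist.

Check with x1=0, x2=0, x3=1, x4=0, x5=1, x6=0, x7=0:
w1 = x3 NAND x4 = 1 NAND 0 = 1
w2 = w1 AND x5 = 1 AND 1 = 1
w3 = x2 AND w2 = 0 AND 1 = 0
w4 = w3 AND x1 = 0 AND 0 = 0
w5 = w2 NOR w4 = 1 NOR 0 = 0
w6 = w5 OR x7 = 0 OR 0 = 0
w7 = w6 OR x6 = 0 OR 0 = 0
So w6 = 0 and w7 = 0.

x1=0, x2=0, x3=1, x4=0, x5=1, x6=0, x7=0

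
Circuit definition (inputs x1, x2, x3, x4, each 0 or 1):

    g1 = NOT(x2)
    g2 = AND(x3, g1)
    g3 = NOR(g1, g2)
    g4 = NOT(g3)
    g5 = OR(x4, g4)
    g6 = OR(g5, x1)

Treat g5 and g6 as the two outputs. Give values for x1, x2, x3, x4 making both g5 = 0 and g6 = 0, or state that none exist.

x1=0, x2=1, x3=0, x4=0

Check with x1=0, x2=1, x3=0, x4=0:
g1 = NOT(x2) = NOT 1 = 0
g2 = AND(x3, g1) = AND(0, 0) = 0
g3 = NOR(g1, g2) = NOR(0, 0) = 1
g4 = NOT(g3) = NOT 1 = 0
g5 = OR(x4, g4) = OR(0, 0) = 0
g6 = OR(g5, x1) = OR(0, 0) = 0
So g5 = 0 and g6 = 0.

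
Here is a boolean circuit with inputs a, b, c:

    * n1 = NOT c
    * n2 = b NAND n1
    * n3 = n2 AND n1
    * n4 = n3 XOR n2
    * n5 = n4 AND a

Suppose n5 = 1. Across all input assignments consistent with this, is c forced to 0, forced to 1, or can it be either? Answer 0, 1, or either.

n5 = n4 AND a must be 1, so both n4 = 1 and a = 1.
Every assignment with n5 = 1 has c = 1; there are 2 such assignment(s).
  a=1, b=0, c=1
  a=1, b=1, c=1

1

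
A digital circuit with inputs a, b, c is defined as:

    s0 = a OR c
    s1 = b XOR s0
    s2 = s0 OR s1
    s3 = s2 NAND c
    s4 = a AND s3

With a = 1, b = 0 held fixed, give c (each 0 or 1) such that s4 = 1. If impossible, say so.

s4 = a AND s3 must be 1, so both a = 1 and s3 = 1.
s3 = s2 NAND c must be 1, so at least one of s2, c is 0.
Check with a = 1, b = 0 and c=0:
s0 = a OR c = 1 OR 0 = 1
s1 = b XOR s0 = 0 XOR 1 = 1
s2 = s0 OR s1 = 1 OR 1 = 1
s3 = s2 NAND c = 1 NAND 0 = 1
s4 = a AND s3 = 1 AND 1 = 1
So s4 = 1.

c=0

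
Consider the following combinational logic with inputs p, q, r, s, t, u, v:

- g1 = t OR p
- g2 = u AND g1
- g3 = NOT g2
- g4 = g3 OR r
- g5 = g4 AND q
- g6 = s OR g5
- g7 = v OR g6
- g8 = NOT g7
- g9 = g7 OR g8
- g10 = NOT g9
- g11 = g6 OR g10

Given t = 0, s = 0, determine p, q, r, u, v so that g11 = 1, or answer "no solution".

p=0, q=1, r=0, u=1, v=0

Check with t = 0, s = 0 and p=0, q=1, r=0, u=1, v=0:
g1 = t OR p = 0 OR 0 = 0
g2 = u AND g1 = 1 AND 0 = 0
g3 = NOT g2 = NOT 0 = 1
g4 = g3 OR r = 1 OR 0 = 1
g5 = g4 AND q = 1 AND 1 = 1
g6 = s OR g5 = 0 OR 1 = 1
g7 = v OR g6 = 0 OR 1 = 1
g8 = NOT g7 = NOT 1 = 0
g9 = g7 OR g8 = 1 OR 0 = 1
g10 = NOT g9 = NOT 1 = 0
g11 = g6 OR g10 = 1 OR 0 = 1
So g11 = 1.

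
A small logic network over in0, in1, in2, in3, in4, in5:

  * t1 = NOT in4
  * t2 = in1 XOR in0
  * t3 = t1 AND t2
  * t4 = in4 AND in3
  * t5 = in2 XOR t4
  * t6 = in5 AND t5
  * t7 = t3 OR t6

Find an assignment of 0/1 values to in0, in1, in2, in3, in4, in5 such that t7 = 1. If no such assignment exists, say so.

Check with in0=0, in1=1, in2=0, in3=0, in4=0, in5=1:
t1 = NOT in4 = NOT 0 = 1
t2 = in1 XOR in0 = 1 XOR 0 = 1
t3 = t1 AND t2 = 1 AND 1 = 1
t4 = in4 AND in3 = 0 AND 0 = 0
t5 = in2 XOR t4 = 0 XOR 0 = 0
t6 = in5 AND t5 = 1 AND 0 = 0
t7 = t3 OR t6 = 1 OR 0 = 1
So t7 = 1 as required.

in0=0, in1=1, in2=0, in3=0, in4=0, in5=1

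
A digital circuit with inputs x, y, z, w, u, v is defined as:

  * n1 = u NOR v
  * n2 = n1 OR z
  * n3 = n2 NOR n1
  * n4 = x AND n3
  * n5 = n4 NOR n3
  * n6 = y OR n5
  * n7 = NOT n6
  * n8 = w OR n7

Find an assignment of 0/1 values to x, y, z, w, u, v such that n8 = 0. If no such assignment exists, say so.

n8 = w OR n7 must be 0, so both w = 0 and n7 = 0.
n7 = NOT n6 must be 0, so n6 = 1.
Check with x=1, y=1, z=0, w=0, u=1, v=0:
n1 = u NOR v = 1 NOR 0 = 0
n2 = n1 OR z = 0 OR 0 = 0
n3 = n2 NOR n1 = 0 NOR 0 = 1
n4 = x AND n3 = 1 AND 1 = 1
n5 = n4 NOR n3 = 1 NOR 1 = 0
n6 = y OR n5 = 1 OR 0 = 1
n7 = NOT n6 = NOT 1 = 0
n8 = w OR n7 = 0 OR 0 = 0
So n8 = 0 as required.

x=1, y=1, z=0, w=0, u=1, v=0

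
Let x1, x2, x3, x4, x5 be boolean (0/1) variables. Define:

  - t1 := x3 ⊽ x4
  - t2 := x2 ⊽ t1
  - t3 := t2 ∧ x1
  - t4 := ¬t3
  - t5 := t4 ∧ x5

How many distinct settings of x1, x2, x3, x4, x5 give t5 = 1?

t5 = t4 ∧ x5 must be 1, so both t4 = 1 and x5 = 1.
t4 = ¬t3 must be 1, so t3 = 0.
Enumerating the 32 input combinations, 13 give t5 = 1 and 19 give t5 = 0.

13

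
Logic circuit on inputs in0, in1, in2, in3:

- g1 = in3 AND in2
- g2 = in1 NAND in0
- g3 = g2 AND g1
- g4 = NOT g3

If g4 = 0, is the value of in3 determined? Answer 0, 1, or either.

g4 = NOT g3 must be 0, so g3 = 1.
g3 = g2 AND g1 must be 1, so both g2 = 1 and g1 = 1.
Every assignment with g4 = 0 has in3 = 1; there are 3 such assignment(s).
  in0=0, in1=0, in2=1, in3=1
  in0=0, in1=1, in2=1, in3=1
  in0=1, in1=0, in2=1, in3=1

1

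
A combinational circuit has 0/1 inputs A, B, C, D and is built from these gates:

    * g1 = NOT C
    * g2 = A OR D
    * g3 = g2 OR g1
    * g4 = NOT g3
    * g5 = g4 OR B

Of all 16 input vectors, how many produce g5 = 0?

g5 = g4 OR B must be 0, so both g4 = 0 and B = 0.
g4 = NOT g3 must be 0, so g3 = 1.
g3 = g2 OR g1 must be 1, so at least one of g2, g1 is 1.
Enumerating the 16 input combinations, 7 give g5 = 0 and 9 give g5 = 1.

7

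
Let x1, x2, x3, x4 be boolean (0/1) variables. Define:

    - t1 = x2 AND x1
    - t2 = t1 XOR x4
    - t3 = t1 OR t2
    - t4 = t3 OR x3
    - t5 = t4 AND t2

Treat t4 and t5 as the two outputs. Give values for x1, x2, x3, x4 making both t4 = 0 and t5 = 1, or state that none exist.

Across all 16 input combinations, none give both t4 = 0 and t5 = 1.

no solution exists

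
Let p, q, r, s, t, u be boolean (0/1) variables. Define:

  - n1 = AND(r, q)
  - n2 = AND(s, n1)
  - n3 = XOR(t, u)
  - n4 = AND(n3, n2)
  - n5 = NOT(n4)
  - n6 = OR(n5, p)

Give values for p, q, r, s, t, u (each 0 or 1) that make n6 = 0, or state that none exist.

p=0, q=1, r=1, s=1, t=0, u=1

Check with p=0, q=1, r=1, s=1, t=0, u=1:
n1 = AND(r, q) = AND(1, 1) = 1
n2 = AND(s, n1) = AND(1, 1) = 1
n3 = XOR(t, u) = XOR(0, 1) = 1
n4 = AND(n3, n2) = AND(1, 1) = 1
n5 = NOT(n4) = NOT 1 = 0
n6 = OR(n5, p) = OR(0, 0) = 0
So n6 = 0 as required.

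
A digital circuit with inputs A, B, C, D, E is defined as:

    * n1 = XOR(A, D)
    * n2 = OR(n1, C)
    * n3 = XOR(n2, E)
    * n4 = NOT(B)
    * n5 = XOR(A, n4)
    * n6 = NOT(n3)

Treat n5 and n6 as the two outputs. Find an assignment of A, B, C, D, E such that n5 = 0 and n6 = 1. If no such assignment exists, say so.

Check with A=1, B=0, C=1, D=0, E=1:
n1 = XOR(A, D) = XOR(1, 0) = 1
n2 = OR(n1, C) = OR(1, 1) = 1
n3 = XOR(n2, E) = XOR(1, 1) = 0
n4 = NOT(B) = NOT 0 = 1
n5 = XOR(A, n4) = XOR(1, 1) = 0
n6 = NOT(n3) = NOT 0 = 1
So n5 = 0 and n6 = 1.

A=1, B=0, C=1, D=0, E=1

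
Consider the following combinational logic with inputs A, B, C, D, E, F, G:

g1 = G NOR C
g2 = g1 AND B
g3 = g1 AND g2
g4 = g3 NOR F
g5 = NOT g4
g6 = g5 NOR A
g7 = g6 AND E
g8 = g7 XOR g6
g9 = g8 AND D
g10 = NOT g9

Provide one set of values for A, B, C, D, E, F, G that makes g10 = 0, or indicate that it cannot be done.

A=0 B=1 C=1 D=1 E=0 F=0 G=0

g10 = NOT g9 must be 0, so g9 = 1.
Check with A=0 B=1 C=1 D=1 E=0 F=0 G=0:
g1 = G NOR C = 0 NOR 1 = 0
g2 = g1 AND B = 0 AND 1 = 0
g3 = g1 AND g2 = 0 AND 0 = 0
g4 = g3 NOR F = 0 NOR 0 = 1
g5 = NOT g4 = NOT 1 = 0
g6 = g5 NOR A = 0 NOR 0 = 1
g7 = g6 AND E = 1 AND 0 = 0
g8 = g7 XOR g6 = 0 XOR 1 = 1
g9 = g8 AND D = 1 AND 1 = 1
g10 = NOT g9 = NOT 1 = 0
So g10 = 0 as required.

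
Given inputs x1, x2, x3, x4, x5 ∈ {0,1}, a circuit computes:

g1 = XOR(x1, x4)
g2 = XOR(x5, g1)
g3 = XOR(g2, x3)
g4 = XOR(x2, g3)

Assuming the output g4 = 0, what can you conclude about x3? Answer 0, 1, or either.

Both values of x3 occur among assignments with g4 = 0:
  x3=0: x1=0, x2=0, x3=0, x4=0, x5=0
  x3=1: x1=0, x2=0, x3=1, x4=0, x5=1

either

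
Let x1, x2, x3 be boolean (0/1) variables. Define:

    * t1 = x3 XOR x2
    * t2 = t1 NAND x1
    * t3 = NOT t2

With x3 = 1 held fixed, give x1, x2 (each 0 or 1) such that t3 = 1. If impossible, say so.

Check with x3 = 1 and x1=1, x2=0:
t1 = x3 XOR x2 = 1 XOR 0 = 1
t2 = t1 NAND x1 = 1 NAND 1 = 0
t3 = NOT t2 = NOT 0 = 1
So t3 = 1.

x1=1 x2=0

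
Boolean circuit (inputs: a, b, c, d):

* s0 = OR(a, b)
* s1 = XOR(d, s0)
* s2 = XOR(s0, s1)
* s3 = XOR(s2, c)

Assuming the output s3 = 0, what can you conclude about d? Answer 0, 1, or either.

Both values of d occur among assignments with s3 = 0:
  d=0: a=0, b=0, c=0, d=0
  d=1: a=0, b=0, c=1, d=1

either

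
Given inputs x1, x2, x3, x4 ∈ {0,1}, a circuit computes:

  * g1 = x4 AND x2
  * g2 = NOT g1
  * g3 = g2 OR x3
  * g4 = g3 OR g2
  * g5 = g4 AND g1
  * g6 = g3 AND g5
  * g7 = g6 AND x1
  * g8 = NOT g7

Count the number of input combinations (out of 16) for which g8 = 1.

15

g8 = NOT g7 must be 1, so g7 = 0.
g7 = g6 AND x1 must be 0, so at least one of g6, x1 is 0.
Enumerating the 16 input combinations, 15 give g8 = 1 and 1 give g8 = 0.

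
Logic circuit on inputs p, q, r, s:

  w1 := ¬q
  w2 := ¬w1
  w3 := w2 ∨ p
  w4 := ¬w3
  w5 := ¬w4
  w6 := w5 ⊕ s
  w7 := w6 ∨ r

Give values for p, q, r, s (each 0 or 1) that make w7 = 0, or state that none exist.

w7 = w6 ∨ r must be 0, so both w6 = 0 and r = 0.
w6 = w5 ⊕ s must be 0, so w5 and s are equal.
Check with p=1, q=1, r=0, s=1:
w1 = ¬q = ¬1 = 0
w2 = ¬w1 = ¬0 = 1
w3 = w2 ∨ p = 1 ∨ 1 = 1
w4 = ¬w3 = ¬1 = 0
w5 = ¬w4 = ¬0 = 1
w6 = w5 ⊕ s = 1 ⊕ 1 = 0
w7 = w6 ∨ r = 0 ∨ 0 = 0
So w7 = 0 as required.

p=1, q=1, r=0, s=1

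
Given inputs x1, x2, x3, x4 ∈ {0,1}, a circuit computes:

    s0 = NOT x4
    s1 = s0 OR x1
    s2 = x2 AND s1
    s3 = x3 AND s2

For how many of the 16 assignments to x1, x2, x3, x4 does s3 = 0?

s3 = x3 AND s2 must be 0, so at least one of x3, s2 is 0.
Enumerating the 16 input combinations, 13 give s3 = 0 and 3 give s3 = 1.

13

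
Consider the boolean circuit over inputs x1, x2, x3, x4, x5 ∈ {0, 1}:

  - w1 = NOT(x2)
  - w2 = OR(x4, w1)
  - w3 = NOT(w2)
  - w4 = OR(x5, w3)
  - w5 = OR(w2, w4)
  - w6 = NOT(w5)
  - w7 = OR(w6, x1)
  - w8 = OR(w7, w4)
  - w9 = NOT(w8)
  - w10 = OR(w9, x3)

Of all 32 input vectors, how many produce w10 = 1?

19

w10 = OR(w9, x3) must be 1, so at least one of w9, x3 is 1.
Enumerating the 32 input combinations, 19 give w10 = 1 and 13 give w10 = 0.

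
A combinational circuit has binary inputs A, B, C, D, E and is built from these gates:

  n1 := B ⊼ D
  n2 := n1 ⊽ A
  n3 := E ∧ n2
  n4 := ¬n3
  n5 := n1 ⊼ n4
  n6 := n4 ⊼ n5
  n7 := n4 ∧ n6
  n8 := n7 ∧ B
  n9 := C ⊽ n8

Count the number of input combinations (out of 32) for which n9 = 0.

20

n9 = C ⊽ n8 must be 0, so at least one of C, n8 is 1.
Enumerating the 32 input combinations, 20 give n9 = 0 and 12 give n9 = 1.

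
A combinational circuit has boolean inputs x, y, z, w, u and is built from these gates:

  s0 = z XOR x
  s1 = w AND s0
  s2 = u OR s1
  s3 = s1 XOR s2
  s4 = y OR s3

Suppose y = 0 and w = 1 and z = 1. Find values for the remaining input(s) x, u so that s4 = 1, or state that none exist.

s4 = y OR s3 must be 1, so at least one of y, s3 is 1.
Check with y = 0 and w = 1 and z = 1 and x=1, u=1:
s0 = z XOR x = 1 XOR 1 = 0
s1 = w AND s0 = 1 AND 0 = 0
s2 = u OR s1 = 1 OR 0 = 1
s3 = s1 XOR s2 = 0 XOR 1 = 1
s4 = y OR s3 = 0 OR 1 = 1
So s4 = 1.

x=1, u=1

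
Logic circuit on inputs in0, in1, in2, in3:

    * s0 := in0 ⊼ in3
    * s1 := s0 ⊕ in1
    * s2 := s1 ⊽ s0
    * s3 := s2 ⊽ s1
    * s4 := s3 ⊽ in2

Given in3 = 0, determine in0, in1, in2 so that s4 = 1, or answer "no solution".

s4 = s3 ⊽ in2 must be 1, so both s3 = 0 and in2 = 0.
s3 = s2 ⊽ s1 must be 0, so at least one of s2, s1 is 1.
Check with in3 = 0 and in0=0, in1=0, in2=0:
s0 = in0 ⊼ in3 = 0 ⊼ 0 = 1
s1 = s0 ⊕ in1 = 1 ⊕ 0 = 1
s2 = s1 ⊽ s0 = 1 ⊽ 1 = 0
s3 = s2 ⊽ s1 = 0 ⊽ 1 = 0
s4 = s3 ⊽ in2 = 0 ⊽ 0 = 1
So s4 = 1.

in0=0, in1=0, in2=0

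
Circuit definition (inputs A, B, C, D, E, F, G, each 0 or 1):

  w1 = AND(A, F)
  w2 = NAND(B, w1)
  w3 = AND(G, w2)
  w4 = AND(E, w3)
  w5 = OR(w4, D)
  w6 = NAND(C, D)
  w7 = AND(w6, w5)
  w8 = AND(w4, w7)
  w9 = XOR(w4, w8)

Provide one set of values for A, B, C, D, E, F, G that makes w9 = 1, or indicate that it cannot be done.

w9 = XOR(w4, w8) must be 1, so w4 and w8 differ.
Check with A=0 B=1 C=1 D=1 E=1 F=0 G=1:
w1 = AND(A, F) = AND(0, 0) = 0
w2 = NAND(B, w1) = NAND(1, 0) = 1
w3 = AND(G, w2) = AND(1, 1) = 1
w4 = AND(E, w3) = AND(1, 1) = 1
w5 = OR(w4, D) = OR(1, 1) = 1
w6 = NAND(C, D) = NAND(1, 1) = 0
w7 = AND(w6, w5) = AND(0, 1) = 0
w8 = AND(w4, w7) = AND(1, 0) = 0
w9 = XOR(w4, w8) = XOR(1, 0) = 1
So w9 = 1 as required.

A=0 B=1 C=1 D=1 E=1 F=0 G=1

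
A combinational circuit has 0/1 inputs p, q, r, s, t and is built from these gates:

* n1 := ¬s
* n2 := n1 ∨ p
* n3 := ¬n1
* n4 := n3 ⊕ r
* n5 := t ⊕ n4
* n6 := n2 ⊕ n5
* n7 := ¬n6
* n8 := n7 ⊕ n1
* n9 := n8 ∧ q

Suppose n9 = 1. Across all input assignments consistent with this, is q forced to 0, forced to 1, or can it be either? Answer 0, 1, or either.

1

n9 = n8 ∧ q must be 1, so both n8 = 1 and q = 1.
n8 = n7 ⊕ n1 must be 1, so n7 and n1 differ.
Every assignment with n9 = 1 has q = 1; there are 8 such assignment(s).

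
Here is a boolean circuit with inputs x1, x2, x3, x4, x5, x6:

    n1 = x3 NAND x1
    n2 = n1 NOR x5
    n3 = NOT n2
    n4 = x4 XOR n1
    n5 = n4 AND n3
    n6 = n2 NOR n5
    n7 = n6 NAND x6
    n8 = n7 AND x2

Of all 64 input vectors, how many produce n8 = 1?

25

n8 = n7 AND x2 must be 1, so both n7 = 1 and x2 = 1.
Enumerating the 64 input combinations, 25 give n8 = 1 and 39 give n8 = 0.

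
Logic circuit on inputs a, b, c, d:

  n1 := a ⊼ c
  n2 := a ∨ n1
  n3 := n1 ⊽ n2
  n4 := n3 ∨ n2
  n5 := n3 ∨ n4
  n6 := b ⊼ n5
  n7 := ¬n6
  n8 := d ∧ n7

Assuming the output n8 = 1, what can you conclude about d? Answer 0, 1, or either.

n8 = d ∧ n7 must be 1, so both d = 1 and n7 = 1.
n7 = ¬n6 must be 1, so n6 = 0.
Every assignment with n8 = 1 has d = 1; there are 4 such assignment(s).
  a=0, b=1, c=0, d=1
  a=0, b=1, c=1, d=1
  a=1, b=1, c=0, d=1
  a=1, b=1, c=1, d=1

1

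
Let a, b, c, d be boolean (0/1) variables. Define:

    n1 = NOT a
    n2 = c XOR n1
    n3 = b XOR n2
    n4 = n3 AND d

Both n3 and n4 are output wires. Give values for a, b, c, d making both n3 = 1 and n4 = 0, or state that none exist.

a=1, b=0, c=1, d=0

Check with a=1, b=0, c=1, d=0:
n1 = NOT a = NOT 1 = 0
n2 = c XOR n1 = 1 XOR 0 = 1
n3 = b XOR n2 = 0 XOR 1 = 1
n4 = n3 AND d = 1 AND 0 = 0
So n3 = 1 and n4 = 0.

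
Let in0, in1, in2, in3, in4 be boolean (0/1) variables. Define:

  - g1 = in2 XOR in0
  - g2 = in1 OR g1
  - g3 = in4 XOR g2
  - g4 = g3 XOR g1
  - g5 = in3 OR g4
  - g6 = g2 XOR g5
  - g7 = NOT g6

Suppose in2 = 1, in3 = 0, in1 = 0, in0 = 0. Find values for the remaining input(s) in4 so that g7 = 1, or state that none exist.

in4=1

g7 = NOT g6 must be 1, so g6 = 0.
g6 = g2 XOR g5 must be 0, so g2 and g5 are equal.
Check with in2 = 1, in3 = 0, in1 = 0, in0 = 0 and in4=1:
g1 = in2 XOR in0 = 1 XOR 0 = 1
g2 = in1 OR g1 = 0 OR 1 = 1
g3 = in4 XOR g2 = 1 XOR 1 = 0
g4 = g3 XOR g1 = 0 XOR 1 = 1
g5 = in3 OR g4 = 0 OR 1 = 1
g6 = g2 XOR g5 = 1 XOR 1 = 0
g7 = NOT g6 = NOT 0 = 1
So g7 = 1.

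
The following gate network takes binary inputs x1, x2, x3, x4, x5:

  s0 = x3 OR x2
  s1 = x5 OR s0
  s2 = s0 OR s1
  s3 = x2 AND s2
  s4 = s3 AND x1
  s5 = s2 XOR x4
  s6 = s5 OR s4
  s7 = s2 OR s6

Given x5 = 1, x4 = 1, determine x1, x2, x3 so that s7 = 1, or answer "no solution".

Check with x5 = 1, x4 = 1 and x1=1, x2=1, x3=0:
s0 = x3 OR x2 = 0 OR 1 = 1
s1 = x5 OR s0 = 1 OR 1 = 1
s2 = s0 OR s1 = 1 OR 1 = 1
s3 = x2 AND s2 = 1 AND 1 = 1
s4 = s3 AND x1 = 1 AND 1 = 1
s5 = s2 XOR x4 = 1 XOR 1 = 0
s6 = s5 OR s4 = 0 OR 1 = 1
s7 = s2 OR s6 = 1 OR 1 = 1
So s7 = 1.

x1=1, x2=1, x3=0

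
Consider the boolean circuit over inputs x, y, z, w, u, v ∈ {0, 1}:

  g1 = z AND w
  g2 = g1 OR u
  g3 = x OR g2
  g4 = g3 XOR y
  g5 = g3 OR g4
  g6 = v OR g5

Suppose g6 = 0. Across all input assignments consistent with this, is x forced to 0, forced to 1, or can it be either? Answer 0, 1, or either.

0

g6 = v OR g5 must be 0, so both v = 0 and g5 = 0.
Every assignment with g6 = 0 has x = 0; there are 3 such assignment(s).
  x=0, y=0, z=0, w=0, u=0, v=0
  x=0, y=0, z=0, w=1, u=0, v=0
  x=0, y=0, z=1, w=0, u=0, v=0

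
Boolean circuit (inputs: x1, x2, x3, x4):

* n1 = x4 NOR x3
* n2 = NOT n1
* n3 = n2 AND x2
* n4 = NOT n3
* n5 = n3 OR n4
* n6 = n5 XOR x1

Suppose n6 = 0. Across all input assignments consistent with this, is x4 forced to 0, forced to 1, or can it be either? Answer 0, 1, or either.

either

Both values of x4 occur among assignments with n6 = 0:
  x4=0: x1=1, x2=0, x3=0, x4=0
  x4=1: x1=1, x2=0, x3=0, x4=1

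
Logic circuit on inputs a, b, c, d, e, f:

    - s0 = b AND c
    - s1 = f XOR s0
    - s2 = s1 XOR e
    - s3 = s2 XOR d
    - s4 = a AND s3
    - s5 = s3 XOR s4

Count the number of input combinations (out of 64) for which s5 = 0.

s5 = s3 XOR s4 must be 0, so s3 and s4 are equal.
Enumerating the 64 input combinations, 48 give s5 = 0 and 16 give s5 = 1.

48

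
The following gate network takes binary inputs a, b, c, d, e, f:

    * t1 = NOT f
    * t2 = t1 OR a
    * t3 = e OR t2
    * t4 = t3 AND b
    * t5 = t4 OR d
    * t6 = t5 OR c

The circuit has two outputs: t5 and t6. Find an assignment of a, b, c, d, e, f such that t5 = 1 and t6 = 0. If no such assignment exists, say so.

Across all 64 input combinations, none give both t5 = 1 and t6 = 0.

no solution exists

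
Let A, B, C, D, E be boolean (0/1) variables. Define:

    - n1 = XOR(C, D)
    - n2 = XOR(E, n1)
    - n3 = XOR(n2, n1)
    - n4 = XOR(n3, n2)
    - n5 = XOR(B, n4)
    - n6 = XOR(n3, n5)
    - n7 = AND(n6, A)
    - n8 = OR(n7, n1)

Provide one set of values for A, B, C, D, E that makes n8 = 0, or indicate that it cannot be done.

Check with A=0, B=1, C=1, D=1, E=0:
n1 = XOR(C, D) = XOR(1, 1) = 0
n2 = XOR(E, n1) = XOR(0, 0) = 0
n3 = XOR(n2, n1) = XOR(0, 0) = 0
n4 = XOR(n3, n2) = XOR(0, 0) = 0
n5 = XOR(B, n4) = XOR(1, 0) = 1
n6 = XOR(n3, n5) = XOR(0, 1) = 1
n7 = AND(n6, A) = AND(1, 0) = 0
n8 = OR(n7, n1) = OR(0, 0) = 0
So n8 = 0 as required.

A=0, B=1, C=1, D=1, E=0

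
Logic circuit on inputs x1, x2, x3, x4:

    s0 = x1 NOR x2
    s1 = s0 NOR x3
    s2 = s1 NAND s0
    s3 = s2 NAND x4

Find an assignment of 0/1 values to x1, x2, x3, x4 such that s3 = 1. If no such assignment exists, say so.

s3 = s2 NAND x4 must be 1, so at least one of s2, x4 is 0.
Check with x1=1 x2=0 x3=0 x4=0:
s0 = x1 NOR x2 = 1 NOR 0 = 0
s1 = s0 NOR x3 = 0 NOR 0 = 1
s2 = s1 NAND s0 = 1 NAND 0 = 1
s3 = s2 NAND x4 = 1 NAND 0 = 1
So s3 = 1 as required.

x1=1 x2=0 x3=0 x4=0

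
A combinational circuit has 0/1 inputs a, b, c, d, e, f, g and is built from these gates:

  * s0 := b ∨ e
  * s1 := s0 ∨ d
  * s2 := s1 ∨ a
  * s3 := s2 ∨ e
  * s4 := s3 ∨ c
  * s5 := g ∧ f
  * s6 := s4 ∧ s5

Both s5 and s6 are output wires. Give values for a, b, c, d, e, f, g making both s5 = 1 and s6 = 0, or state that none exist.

a=0 b=0 c=0 d=0 e=0 f=1 g=1

Check with a=0 b=0 c=0 d=0 e=0 f=1 g=1:
s0 = b ∨ e = 0 ∨ 0 = 0
s1 = s0 ∨ d = 0 ∨ 0 = 0
s2 = s1 ∨ a = 0 ∨ 0 = 0
s3 = s2 ∨ e = 0 ∨ 0 = 0
s4 = s3 ∨ c = 0 ∨ 0 = 0
s5 = g ∧ f = 1 ∧ 1 = 1
s6 = s4 ∧ s5 = 0 ∧ 1 = 0
So s5 = 1 and s6 = 0.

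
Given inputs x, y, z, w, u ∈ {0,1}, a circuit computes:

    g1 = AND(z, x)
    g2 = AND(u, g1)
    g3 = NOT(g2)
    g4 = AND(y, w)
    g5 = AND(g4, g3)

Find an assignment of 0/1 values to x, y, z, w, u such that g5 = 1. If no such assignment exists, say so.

Check with x=1, y=1, z=0, w=1, u=1:
g1 = AND(z, x) = AND(0, 1) = 0
g2 = AND(u, g1) = AND(1, 0) = 0
g3 = NOT(g2) = NOT 0 = 1
g4 = AND(y, w) = AND(1, 1) = 1
g5 = AND(g4, g3) = AND(1, 1) = 1
So g5 = 1 as required.

x=1, y=1, z=0, w=1, u=1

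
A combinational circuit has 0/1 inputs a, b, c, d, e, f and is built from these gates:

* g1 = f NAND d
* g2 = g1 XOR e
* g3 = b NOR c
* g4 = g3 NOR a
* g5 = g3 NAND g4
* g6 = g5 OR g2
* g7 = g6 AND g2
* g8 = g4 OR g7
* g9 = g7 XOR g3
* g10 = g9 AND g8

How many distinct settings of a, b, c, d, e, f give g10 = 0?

g10 = g9 AND g8 must be 0, so at least one of g9, g8 is 0.
Enumerating the 64 input combinations, 40 give g10 = 0 and 24 give g10 = 1.

40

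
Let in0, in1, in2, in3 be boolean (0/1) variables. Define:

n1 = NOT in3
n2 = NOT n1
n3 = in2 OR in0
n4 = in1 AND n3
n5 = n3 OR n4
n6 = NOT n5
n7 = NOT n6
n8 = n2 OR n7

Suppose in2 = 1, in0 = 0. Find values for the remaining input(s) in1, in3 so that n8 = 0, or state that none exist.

no solution exists

With in2 = 1, in0 = 0 fixed, none of the 4 settings of in1, in3 give n8 = 0.
For example, with in1=0, in3=0:
n1 = NOT in3 = NOT 0 = 1
n2 = NOT n1 = NOT 1 = 0
n3 = in2 OR in0 = 1 OR 0 = 1
n4 = in1 AND n3 = 0 AND 1 = 0
n5 = n3 OR n4 = 1 OR 0 = 1
n6 = NOT n5 = NOT 1 = 0
n7 = NOT n6 = NOT 0 = 1
n8 = n2 OR n7 = 0 OR 1 = 1
giving n8 = 1 ≠ 0.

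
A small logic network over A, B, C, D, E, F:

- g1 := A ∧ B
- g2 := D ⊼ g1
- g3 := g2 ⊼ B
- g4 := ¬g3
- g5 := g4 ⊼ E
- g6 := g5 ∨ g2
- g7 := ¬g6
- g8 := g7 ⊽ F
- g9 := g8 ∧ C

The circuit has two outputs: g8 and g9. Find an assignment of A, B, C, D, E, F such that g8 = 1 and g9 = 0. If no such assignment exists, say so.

A=0, B=0, C=0, D=1, E=1, F=0

Check with A=0, B=0, C=0, D=1, E=1, F=0:
g1 = A ∧ B = 0 ∧ 0 = 0
g2 = D ⊼ g1 = 1 ⊼ 0 = 1
g3 = g2 ⊼ B = 1 ⊼ 0 = 1
g4 = ¬g3 = ¬1 = 0
g5 = g4 ⊼ E = 0 ⊼ 1 = 1
g6 = g5 ∨ g2 = 1 ∨ 1 = 1
g7 = ¬g6 = ¬1 = 0
g8 = g7 ⊽ F = 0 ⊽ 0 = 1
g9 = g8 ∧ C = 1 ∧ 0 = 0
So g8 = 1 and g9 = 0.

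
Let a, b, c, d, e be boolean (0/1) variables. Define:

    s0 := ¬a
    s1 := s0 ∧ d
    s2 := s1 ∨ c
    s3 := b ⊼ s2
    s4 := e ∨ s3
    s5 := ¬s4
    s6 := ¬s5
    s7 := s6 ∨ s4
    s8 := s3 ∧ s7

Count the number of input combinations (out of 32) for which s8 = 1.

s8 = s3 ∧ s7 must be 1, so both s3 = 1 and s7 = 1.
s3 = b ⊼ s2 must be 1, so at least one of b, s2 is 0.
Enumerating the 32 input combinations, 22 give s8 = 1 and 10 give s8 = 0.

22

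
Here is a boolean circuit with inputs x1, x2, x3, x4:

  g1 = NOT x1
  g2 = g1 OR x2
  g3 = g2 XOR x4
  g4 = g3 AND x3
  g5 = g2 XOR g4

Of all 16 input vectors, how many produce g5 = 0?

g5 = g2 XOR g4 must be 0, so g2 and g4 are equal.
Enumerating the 16 input combinations, 6 give g5 = 0 and 10 give g5 = 1.

6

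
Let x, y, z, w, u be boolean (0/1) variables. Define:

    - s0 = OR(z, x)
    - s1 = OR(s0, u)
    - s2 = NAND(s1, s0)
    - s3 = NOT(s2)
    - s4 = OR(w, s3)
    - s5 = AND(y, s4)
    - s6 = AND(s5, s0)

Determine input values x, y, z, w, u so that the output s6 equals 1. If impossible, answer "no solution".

s6 = AND(s5, s0) must be 1, so both s5 = 1 and s0 = 1.
s5 = AND(y, s4) must be 1, so both y = 1 and s4 = 1.
Check with x=0 y=1 z=1 w=1 u=0:
s0 = OR(z, x) = OR(1, 0) = 1
s1 = OR(s0, u) = OR(1, 0) = 1
s2 = NAND(s1, s0) = NAND(1, 1) = 0
s3 = NOT(s2) = NOT 0 = 1
s4 = OR(w, s3) = OR(1, 1) = 1
s5 = AND(y, s4) = AND(1, 1) = 1
s6 = AND(s5, s0) = AND(1, 1) = 1
So s6 = 1 as required.

x=0 y=1 z=1 w=1 u=0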